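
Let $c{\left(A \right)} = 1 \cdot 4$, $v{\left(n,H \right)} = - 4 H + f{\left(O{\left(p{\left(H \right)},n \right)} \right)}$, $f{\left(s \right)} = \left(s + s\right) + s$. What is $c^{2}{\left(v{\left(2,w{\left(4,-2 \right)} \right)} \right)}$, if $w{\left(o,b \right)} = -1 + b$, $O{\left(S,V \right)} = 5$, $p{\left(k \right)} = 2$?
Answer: $16$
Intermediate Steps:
$f{\left(s \right)} = 3 s$ ($f{\left(s \right)} = 2 s + s = 3 s$)
$v{\left(n,H \right)} = 15 - 4 H$ ($v{\left(n,H \right)} = - 4 H + 3 \cdot 5 = - 4 H + 15 = 15 - 4 H$)
$c{\left(A \right)} = 4$
$c^{2}{\left(v{\left(2,w{\left(4,-2 \right)} \right)} \right)} = 4^{2} = 16$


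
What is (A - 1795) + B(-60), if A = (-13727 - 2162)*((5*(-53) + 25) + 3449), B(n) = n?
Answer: -50989656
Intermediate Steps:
A = -50987801 (A = -15889*((-265 + 25) + 3449) = -15889*(-240 + 3449) = -15889*3209 = -50987801)
(A - 1795) + B(-60) = (-50987801 - 1795) - 60 = -50989596 - 60 = -50989656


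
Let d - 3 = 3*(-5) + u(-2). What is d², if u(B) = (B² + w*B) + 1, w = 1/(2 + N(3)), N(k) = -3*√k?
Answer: 24757/529 - 1884*√3/529 ≈ 40.631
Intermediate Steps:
w = 1/(2 - 3*√3) ≈ -0.31288
u(B) = 1 + B² + B*(-2/23 - 3*√3/23) (u(B) = (B² + (-2/23 - 3*√3/23)*B) + 1 = (B² + B*(-2/23 - 3*√3/23)) + 1 = 1 + B² + B*(-2/23 - 3*√3/23))
d = -157/23 + 6*√3/23 (d = 3 + (3*(-5) + (1 + (-2)² - 2/23*(-2) - 3/23*(-2)*√3)) = 3 + (-15 + (1 + 4 + 4/23 + 6*√3/23)) = 3 + (-15 + (119/23 + 6*√3/23)) = 3 + (-226/23 + 6*√3/23) = -157/23 + 6*√3/23 ≈ -6.3742)
d² = (-157/23 + 6*√3/23)²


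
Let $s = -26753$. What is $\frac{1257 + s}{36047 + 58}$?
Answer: $- \frac{25496}{36105} \approx -0.70616$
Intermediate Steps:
$\frac{1257 + s}{36047 + 58} = \frac{1257 - 26753}{36047 + 58} = - \frac{25496}{36105}$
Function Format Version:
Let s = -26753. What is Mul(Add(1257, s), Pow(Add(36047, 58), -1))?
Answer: Rational(-25496, 36105) ≈ -0.70616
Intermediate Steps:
Mul(Add(1257, s), Pow(Add(36047, 58), -1)) = Mul(Add(1257, -26753), Pow(Add(36047, 58), -1)) = Mul(-25496, Pow(36105, -1)) = Mul(-25496, Rational(1, 36105)) = Rational(-25496, 36105)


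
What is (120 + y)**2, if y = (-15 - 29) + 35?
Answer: 12321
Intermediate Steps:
y = -9 (y = -44 + 35 = -9)
(120 + y)**2 = (120 - 9)**2 = 111**2 = 12321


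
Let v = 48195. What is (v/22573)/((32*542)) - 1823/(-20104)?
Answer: 89335569307/983854859456 ≈ 0.090802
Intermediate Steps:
(v/22573)/((32*542)) - 1823/(-20104) = (48195/22573)/((32*542)) - 1823/(-20104) = (48195*(1/22573))/17344 - 1823*(-1/20104) = (48195/22573)*(1/17344) + 1823/20104 = 48195/391506112 + 1823/20104 = 89335569307/983854859456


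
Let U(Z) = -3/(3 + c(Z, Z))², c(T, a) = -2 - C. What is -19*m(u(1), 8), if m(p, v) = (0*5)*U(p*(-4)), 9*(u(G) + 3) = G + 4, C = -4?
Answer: 0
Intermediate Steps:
c(T, a) = 2 (c(T, a) = -2 - 1*(-4) = -2 + 4 = 2)
u(G) = -23/9 + G/9 (u(G) = -3 + (G + 4)/9 = -3 + (4 + G)/9 = -3 + (4/9 + G/9) = -23/9 + G/9)
U(Z) = -3/25 (U(Z) = -3/(3 + 2)² = -3/(5²) = -3/25)
m(p, v) = 0 (m(p, v) = (0*5)*(-3/25) = 0*(-3/25) = 0)
-19*m(u(1), 8) = -19*0 = 0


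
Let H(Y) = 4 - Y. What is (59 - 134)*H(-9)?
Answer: -975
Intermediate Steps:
(59 - 134)*H(-9) = (59 - 134)*(4 - 1*(-9)) = -75*(4 + 9) = -75*13 = -975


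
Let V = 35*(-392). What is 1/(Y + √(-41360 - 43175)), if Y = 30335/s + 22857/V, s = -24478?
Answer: -81918470652830840/2383855953948799299929 - 28196817428046400*I*√84535/2383855953948799299929 ≈ -3.4364e-5 - 0.0034391*I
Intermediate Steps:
V = -13720
Y = -487844923/167919080 (Y = 30335/(-24478) + 22857/(-13720) = 30335*(-1/24478) + 22857*(-1/13720) = -30335/24478 - 22857/13720 = -487844923/167919080 ≈ -2.9052)
1/(Y + √(-41360 - 43175)) = 1/(-487844923/167919080 + √(-41360 - 43175)) = 1/(-487844923/167919080 + √(-84535)) = 1/(-487844923/167919080 + I*√84535)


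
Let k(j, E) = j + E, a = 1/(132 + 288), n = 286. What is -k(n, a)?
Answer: -120121/420 ≈ -286.00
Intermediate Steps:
a = 1/420 ≈ 0.0023810
k(j, E) = E + j
-k(n, a) = -(1/420 + 286) = -1*120121/420 = -120121/420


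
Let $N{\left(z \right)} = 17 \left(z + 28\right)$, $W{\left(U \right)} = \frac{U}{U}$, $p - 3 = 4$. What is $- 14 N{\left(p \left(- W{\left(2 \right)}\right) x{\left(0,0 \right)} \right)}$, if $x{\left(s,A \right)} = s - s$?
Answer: $-6664$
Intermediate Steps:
$x{\left(s,A \right)} = 0$
$p = 7$ ($p = 3 + 4 = 7$)
$W{\left(U \right)} = 1$
$N{\left(z \right)} = 476 + 17 z$ ($N{\left(z \right)} = 17 \left(28 + z\right) = 476 + 17 z$)
$- 14 N{\left(p \left(- W{\left(2 \right)}\right) x{\left(0,0 \right)} \right)} = - 14 \left(476 + 17 \cdot 7 \left(\left(-1\right) 1\right) 0\right) = - 14 \left(476 + 17 \cdot 7 \left(-1\right) 0\right) = - 14 \left(476 + 17 \left(\left(-7\right) 0\right)\right) = - 14 \left(476 + 17 \cdot 0\right) = - 14 \left(476 + 0\right) = \left(-14\right) 476 = -6664$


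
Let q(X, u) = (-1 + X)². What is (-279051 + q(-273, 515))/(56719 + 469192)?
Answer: -203975/525911 ≈ -0.38785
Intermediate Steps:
(-279051 + q(-273, 515))/(56719 + 469192) = (-279051 + (-1 - 273)²)/(56719 + 469192) = (-279051 + (-274)²)/525911 = (-279051 + 75076)*(1/525911) = -203975*1/525911 = -203975/525911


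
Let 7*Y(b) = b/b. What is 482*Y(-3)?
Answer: 482/7 ≈ 68.857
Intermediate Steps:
Y(b) = 1/7 (Y(b) = (b/b)/7 = (1/7)*1 = 1/7)
482*Y(-3) = 482*(1/7) = 482/7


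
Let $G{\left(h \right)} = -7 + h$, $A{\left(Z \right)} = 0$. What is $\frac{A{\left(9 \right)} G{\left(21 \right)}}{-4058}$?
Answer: $0$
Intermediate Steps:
$\frac{A{\left(9 \right)} G{\left(21 \right)}}{-4058} = \frac{0 \left(-7 + 21\right)}{-4058} = 0 \cdot 14 \left(- \frac{1}{4058}\right) = 0 \left(- \frac{1}{4058}\right) = 0$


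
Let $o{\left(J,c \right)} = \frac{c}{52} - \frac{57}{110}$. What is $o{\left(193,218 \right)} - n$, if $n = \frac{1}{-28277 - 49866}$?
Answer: $\frac{15790952}{4297865} \approx 3.6741$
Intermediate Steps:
$o{\left(J,c \right)} = - \frac{57}{110} + \frac{c}{52}$ ($o{\left(J,c \right)} = c \frac{1}{52} - \frac{57}{110} = \frac{c}{52} - \frac{57}{110} = - \frac{57}{110} + \frac{c}{52}$)
$n = - \frac{1}{78143}$ ($n = \frac{1}{-78143} = - \frac{1}{78143} \approx -1.2797 \cdot 10^{-5}$)
$o{\left(193,218 \right)} - n = \left(- \frac{57}{110} + \frac{1}{52} \cdot 218\right) - - \frac{1}{78143} = \left(- \frac{57}{110} + \frac{109}{26}\right) + \frac{1}{78143} = \frac{2627}{715} + \frac{1}{78143} = \frac{15790952}{4297865}$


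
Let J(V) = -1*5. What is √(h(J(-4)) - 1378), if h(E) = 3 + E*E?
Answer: 15*I*√6 ≈ 36.742*I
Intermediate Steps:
J(V) = -5
h(E) = 3 + E²
√(h(J(-4)) - 1378) = √((3 + (-5)²) - 1378) = √((3 + 25) - 1378) = √(28 - 1378) = √(-1350) = 15*I*√6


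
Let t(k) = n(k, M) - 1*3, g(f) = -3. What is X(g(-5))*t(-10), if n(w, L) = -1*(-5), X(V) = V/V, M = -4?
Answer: 2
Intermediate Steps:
X(V) = 1
n(w, L) = 5
t(k) = 2 (t(k) = 5 - 1*3 = 5 - 3 = 2)
X(g(-5))*t(-10) = 1*2 = 2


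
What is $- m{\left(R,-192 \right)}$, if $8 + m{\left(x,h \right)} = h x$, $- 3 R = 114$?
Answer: $-7288$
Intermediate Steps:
$R = -38$ ($R = \left(- \frac{1}{3}\right) 114 = -38$)
$m{\left(x,h \right)} = -8 + h x$
$- m{\left(R,-192 \right)} = - (-8 - -7296) = - (-8 + 7296) = \left(-1\right) 7288 = -7288$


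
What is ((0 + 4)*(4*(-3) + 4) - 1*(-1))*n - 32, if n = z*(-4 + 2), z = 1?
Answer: 30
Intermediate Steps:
n = -2 (n = 1*(-4 + 2) = 1*(-2) = -2)
((0 + 4)*(4*(-3) + 4) - 1*(-1))*n - 32 = ((0 + 4)*(4*(-3) + 4) - 1*(-1))*(-2) - 32 = (4*(-12 + 4) + 1)*(-2) - 32 = (4*(-8) + 1)*(-2) - 32 = (-32 + 1)*(-2) - 32 = -31*(-2) - 32 = 62 - 32 = 30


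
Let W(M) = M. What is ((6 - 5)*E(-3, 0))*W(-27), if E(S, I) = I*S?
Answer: 0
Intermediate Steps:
((6 - 5)*E(-3, 0))*W(-27) = ((6 - 5)*(0*(-3)))*(-27) = (1*0)*(-27) = 0*(-27) = 0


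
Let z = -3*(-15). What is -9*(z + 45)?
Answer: -810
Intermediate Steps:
z = 45
-9*(z + 45) = -9*(45 + 45) = -9*90 = -810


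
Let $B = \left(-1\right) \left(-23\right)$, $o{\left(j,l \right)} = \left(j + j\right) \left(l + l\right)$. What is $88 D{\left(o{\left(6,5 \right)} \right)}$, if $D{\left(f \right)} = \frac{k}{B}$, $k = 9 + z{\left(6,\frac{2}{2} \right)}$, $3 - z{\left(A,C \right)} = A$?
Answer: $\frac{528}{23} \approx 22.957$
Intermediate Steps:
$z{\left(A,C \right)} = 3 - A$
$o{\left(j,l \right)} = 4 j l$ ($o{\left(j,l \right)} = 2 j 2 l = 4 j l$)
$B = 23$
$k = 6$ ($k = 9 + \left(3 - 6\right) = 9 - 3 = 6$)
$D{\left(f \right)} = \frac{6}{23}$
$88 D{\left(o{\left(6,5 \right)} \right)} = 88 \cdot \frac{6}{23} = \frac{528}{23}$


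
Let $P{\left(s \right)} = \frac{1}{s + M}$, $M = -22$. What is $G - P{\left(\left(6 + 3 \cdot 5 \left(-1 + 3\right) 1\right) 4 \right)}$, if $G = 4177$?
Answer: $\frac{509593}{122} \approx 4177.0$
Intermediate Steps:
$P{\left(s \right)} = \frac{1}{-22 + s}$ ($P{\left(s \right)} = \frac{1}{s - 22} = \frac{1}{-22 + s}$)
$G - P{\left(\left(6 + 3 \cdot 5 \left(-1 + 3\right) 1\right) 4 \right)} = 4177 - \frac{1}{-22 + \left(6 + 3 \cdot 5 \left(-1 + 3\right) 1\right) 4} = 4177 - \frac{1}{-22 + \left(6 + 3 \cdot 5 \cdot 2 \cdot 1\right) 4} = 4177 - \frac{1}{-22 + \left(6 + 3 \cdot 10 \cdot 1\right) 4} = 4177 - \frac{1}{-22 + \left(6 + 30 \cdot 1\right) 4} = 4177 - \frac{1}{-22 + \left(6 + 30\right) 4} = 4177 - \frac{1}{-22 + 36 \cdot 4} = 4177 - \frac{1}{-22 + 144} = 4177 - \frac{1}{122} = \frac{509593}{122}$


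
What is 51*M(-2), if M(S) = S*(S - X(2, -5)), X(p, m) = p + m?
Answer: -102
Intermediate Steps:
X(p, m) = m + p
M(S) = S*(3 + S) (M(S) = S*(S - (-5 + 2)) = S*(S - 1*(-3)) = S*(S + 3) = S*(3 + S))
51*M(-2) = 51*(-2*(3 - 2)) = 51*(-2*1) = 51*(-2) = -102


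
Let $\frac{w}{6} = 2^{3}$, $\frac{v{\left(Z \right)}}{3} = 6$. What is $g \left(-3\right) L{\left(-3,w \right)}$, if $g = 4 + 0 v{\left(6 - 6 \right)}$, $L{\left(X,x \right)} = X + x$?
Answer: $-540$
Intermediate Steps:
$v{\left(Z \right)} = 18$ ($v{\left(Z \right)} = 3 \cdot 6 = 18$)
$w = 48$ ($w = 6 \cdot 2^{3} = 6 \cdot 8 = 48$)
$g = 4$ ($g = 4 + 0 \cdot 18 = 4 + 0 = 4$)
$g \left(-3\right) L{\left(-3,w \right)} = 4 \left(-3\right) \left(-3 + 48\right) = \left(-12\right) 45 = -540$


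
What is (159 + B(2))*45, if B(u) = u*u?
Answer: 7335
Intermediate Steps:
B(u) = u**2
(159 + B(2))*45 = (159 + 2**2)*45 = (159 + 4)*45 = 163*45 = 7335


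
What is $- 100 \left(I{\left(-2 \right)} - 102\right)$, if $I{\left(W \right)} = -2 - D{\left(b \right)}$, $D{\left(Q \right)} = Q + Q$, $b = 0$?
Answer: $10400$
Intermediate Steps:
$D{\left(Q \right)} = 2 Q$
$I{\left(W \right)} = -2$ ($I{\left(W \right)} = -2 - 2 \cdot 0 = -2 - 0 = -2 + 0 = -2$)
$- 100 \left(I{\left(-2 \right)} - 102\right) = - 100 \left(-2 - 102\right) = \left(-100\right) \left(-104\right) = 10400$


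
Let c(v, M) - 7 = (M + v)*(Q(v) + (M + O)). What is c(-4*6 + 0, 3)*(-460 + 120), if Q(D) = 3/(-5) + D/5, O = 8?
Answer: 37604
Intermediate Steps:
Q(D) = -⅗ + D/5 (Q(D) = 3*(-⅕) + D*(⅕) = -⅗ + D/5)
c(v, M) = 7 + (M + v)*(37/5 + M + v/5) (c(v, M) = 7 + (M + v)*((-⅗ + v/5) + (M + 8)) = 7 + (M + v)*((-⅗ + v/5) + (8 + M)) = 7 + (M + v)*(37/5 + M + v/5))
c(-4*6 + 0, 3)*(-460 + 120) = (7 + 3² + (-4*6 + 0)²/5 + (37/5)*3 + 37*(-4*6 + 0)/5 + (6/5)*3*(-4*6 + 0))*(-460 + 120) = (7 + 9 + (-24 + 0)²/5 + 111/5 + 37*(-24 + 0)/5 + (6/5)*3*(-24 + 0))*(-340) = (7 + 9 + (⅕)*(-24)² + 111/5 + (37/5)*(-24) + (6/5)*3*(-24))*(-340) = (7 + 9 + (⅕)*576 + 111/5 - 888/5 - 432/5)*(-340) = (7 + 9 + 576/5 + 111/5 - 888/5 - 432/5)*(-340) = -553/5*(-340) = 37604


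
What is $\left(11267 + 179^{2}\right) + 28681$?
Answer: $71989$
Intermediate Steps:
$\left(11267 + 179^{2}\right) + 28681 = \left(11267 + 32041\right) + 28681 = 43308 + 28681 = 71989$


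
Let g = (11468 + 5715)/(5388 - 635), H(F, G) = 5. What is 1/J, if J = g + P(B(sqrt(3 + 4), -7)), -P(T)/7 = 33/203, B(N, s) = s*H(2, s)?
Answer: 137837/341458 ≈ 0.40367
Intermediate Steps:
B(N, s) = 5*s (B(N, s) = s*5 = 5*s)
g = 17183/4753 ≈ 3.6152
P(T) = -33/29 (P(T) = -231/203 = -7*33/203 = -33/29)
J = 341458/137837 (J = 17183/4753 - 33/29 = 341458/137837 ≈ 2.4773)
1/J = 1/(341458/137837) = 137837/341458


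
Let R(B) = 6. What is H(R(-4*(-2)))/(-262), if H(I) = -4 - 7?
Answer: 11/262 ≈ 0.041985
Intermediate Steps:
H(I) = -11
H(R(-4*(-2)))/(-262) = -11/(-262) = -11*(-1/262) = 11/262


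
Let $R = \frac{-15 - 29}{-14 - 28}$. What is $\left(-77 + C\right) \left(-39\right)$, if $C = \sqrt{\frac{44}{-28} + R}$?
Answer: $3003 - \frac{13 i \sqrt{231}}{7} \approx 3003.0 - 28.226 i$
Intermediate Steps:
$R = \frac{22}{21}$ ($R = - \frac{44}{-42} = \left(-44\right) \left(- \frac{1}{42}\right) = \frac{22}{21} \approx 1.0476$)
$C = \frac{i \sqrt{231}}{21}$ ($C = \sqrt{\frac{44}{-28} + \frac{22}{21}} = \sqrt{44 \left(- \frac{1}{28}\right) + \frac{22}{21}} = \sqrt{- \frac{11}{7} + \frac{22}{21}} = \sqrt{- \frac{11}{21}} = \frac{i \sqrt{231}}{21} \approx 0.72375 i$)
$\left(-77 + C\right) \left(-39\right) = \left(-77 + \frac{i \sqrt{231}}{21}\right) \left(-39\right) = 3003 - \frac{13 i \sqrt{231}}{7}$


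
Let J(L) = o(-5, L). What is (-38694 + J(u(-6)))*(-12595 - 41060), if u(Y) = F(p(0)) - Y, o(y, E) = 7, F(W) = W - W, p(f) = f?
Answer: 2075750985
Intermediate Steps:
F(W) = 0
u(Y) = -Y (u(Y) = 0 - Y = -Y)
J(L) = 7
(-38694 + J(u(-6)))*(-12595 - 41060) = (-38694 + 7)*(-12595 - 41060) = -38687*(-53655) = 2075750985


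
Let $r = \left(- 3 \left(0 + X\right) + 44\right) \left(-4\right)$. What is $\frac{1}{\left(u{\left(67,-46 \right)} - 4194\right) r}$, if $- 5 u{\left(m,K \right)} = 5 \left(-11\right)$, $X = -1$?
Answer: $\frac{1}{786404} \approx 1.2716 \cdot 10^{-6}$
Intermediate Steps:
$u{\left(m,K \right)} = 11$ ($u{\left(m,K \right)} = - \frac{5 \left(-11\right)}{5} = \left(- \frac{1}{5}\right) \left(-55\right) = 11$)
$r = -188$ ($r = \left(- 3 \left(0 - 1\right) + 44\right) \left(-4\right) = \left(\left(-3\right) \left(-1\right) + 44\right) \left(-4\right) = \left(3 + 44\right) \left(-4\right) = 47 \left(-4\right) = -188$)
$\frac{1}{\left(u{\left(67,-46 \right)} - 4194\right) r} = \frac{1}{\left(11 - 4194\right) \left(-188\right)} = \frac{1}{11 - 4194} \left(- \frac{1}{188}\right) = \frac{1}{-4183} \left(- \frac{1}{188}\right) = \left(- \frac{1}{4183}\right) \left(- \frac{1}{188}\right) = \frac{1}{786404}$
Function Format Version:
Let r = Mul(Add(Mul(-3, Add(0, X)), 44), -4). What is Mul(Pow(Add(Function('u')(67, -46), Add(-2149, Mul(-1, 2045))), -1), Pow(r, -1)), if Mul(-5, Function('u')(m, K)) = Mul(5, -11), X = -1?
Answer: Rational(1, 786404) ≈ 1.2716e-6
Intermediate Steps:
Function('u')(m, K) = 11 (Function('u')(m, K) = Mul(Rational(-1, 5), Mul(5, -11)) = Mul(Rational(-1, 5), -55) = 11)
r = -188 (r = Mul(Add(Mul(-3, Add(0, -1)), 44), -4) = Mul(Add(Mul(-3, -1), 44), -4) = Mul(Add(3, 44), -4) = Mul(47, -4) = -188)
Mul(Pow(Add(Function('u')(67, -46), Add(-2149, Mul(-1, 2045))), -1), Pow(r, -1)) = Mul(Pow(Add(11, Add(-2149, Mul(-1, 2045))), -1), Pow(-188, -1)) = Mul(Pow(Add(11, Add(-2149, -2045)), -1), Rational(-1, 188)) = Mul(Pow(Add(11, -4194), -1), Rational(-1, 188)) = Mul(Pow(-4183, -1), Rational(-1, 188)) = Mul(Rational(-1, 4183), Rational(-1, 188)) = Rational(1, 786404)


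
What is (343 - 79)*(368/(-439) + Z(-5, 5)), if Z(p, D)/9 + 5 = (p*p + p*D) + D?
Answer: -97152/439 ≈ -221.30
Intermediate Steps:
Z(p, D) = -45 + 9*D + 9*p² + 9*D*p (Z(p, D) = -45 + 9*((p*p + p*D) + D) = -45 + 9*((p² + D*p) + D) = -45 + 9*(D + p² + D*p) = -45 + (9*D + 9*p² + 9*D*p) = -45 + 9*D + 9*p² + 9*D*p)
(343 - 79)*(368/(-439) + Z(-5, 5)) = (343 - 79)*(368/(-439) + (-45 + 9*5 + 9*(-5)² + 9*5*(-5))) = 264*(368*(-1/439) + (-45 + 45 + 9*25 - 225)) = 264*(-368/439 + (-45 + 45 + 225 - 225)) = 264*(-368/439 + 0) = 264*(-368/439) = -97152/439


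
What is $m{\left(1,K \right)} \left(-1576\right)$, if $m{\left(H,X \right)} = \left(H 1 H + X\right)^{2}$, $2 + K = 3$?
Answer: $-6304$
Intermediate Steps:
$K = 1$ ($K = -2 + 3 = 1$)
$m{\left(H,X \right)} = \left(X + H^{2}\right)^{2}$ ($m{\left(H,X \right)} = \left(H H + X\right)^{2} = \left(H^{2} + X\right)^{2} = \left(X + H^{2}\right)^{2}$)
$m{\left(1,K \right)} \left(-1576\right) = \left(1 + 1^{2}\right)^{2} \left(-1576\right) = \left(1 + 1\right)^{2} \left(-1576\right) = 2^{2} \left(-1576\right) = 4 \left(-1576\right) = -6304$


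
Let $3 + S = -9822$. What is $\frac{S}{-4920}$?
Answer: $\frac{655}{328} \approx 1.997$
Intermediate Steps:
$S = -9825$ ($S = -3 - 9822 = -9825$)
$\frac{S}{-4920} = - \frac{9825}{-4920} = \left(-9825\right) \left(- \frac{1}{4920}\right) = \frac{655}{328}$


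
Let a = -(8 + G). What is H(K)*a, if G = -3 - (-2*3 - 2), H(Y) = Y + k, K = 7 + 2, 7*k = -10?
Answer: -689/7 ≈ -98.429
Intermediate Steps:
k = -10/7 (k = (⅐)*(-10) = -10/7 ≈ -1.4286)
K = 9
H(Y) = -10/7 + Y (H(Y) = Y - 10/7 = -10/7 + Y)
G = 5 (G = -3 - (-6 - 2) = -3 - 1*(-8) = -3 + 8 = 5)
a = -13 (a = -(8 + 5) = -1*13 = -13)
H(K)*a = (-10/7 + 9)*(-13) = (53/7)*(-13) = -689/7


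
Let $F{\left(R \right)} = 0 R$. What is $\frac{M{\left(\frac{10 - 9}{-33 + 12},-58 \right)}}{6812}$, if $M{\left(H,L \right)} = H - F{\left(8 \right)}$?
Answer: $- \frac{1}{143052} \approx -6.9905 \cdot 10^{-6}$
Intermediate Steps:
$F{\left(R \right)} = 0$
$M{\left(H,L \right)} = H$ ($M{\left(H,L \right)} = H - 0 = H + 0 = H$)
$\frac{M{\left(\frac{10 - 9}{-33 + 12},-58 \right)}}{6812} = \frac{\left(10 - 9\right) \frac{1}{-33 + 12}}{6812} = 1 \frac{1}{-21} \cdot \frac{1}{6812} = 1 \left(- \frac{1}{21}\right) \frac{1}{6812} = \left(- \frac{1}{21}\right) \frac{1}{6812} = - \frac{1}{143052}$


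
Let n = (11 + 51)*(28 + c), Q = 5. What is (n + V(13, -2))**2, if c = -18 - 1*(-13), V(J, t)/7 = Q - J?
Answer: 1876900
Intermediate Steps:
V(J, t) = 35 - 7*J (V(J, t) = 7*(5 - J) = 35 - 7*J)
c = -5 (c = -18 + 13 = -5)
n = 1426 (n = (11 + 51)*(28 - 5) = 62*23 = 1426)
(n + V(13, -2))**2 = (1426 + (35 - 7*13))**2 = (1426 + (35 - 91))**2 = (1426 - 56)**2 = 1370**2 = 1876900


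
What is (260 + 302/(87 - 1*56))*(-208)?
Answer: -1739296/31 ≈ -56106.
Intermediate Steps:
(260 + 302/(87 - 1*56))*(-208) = (260 + 302/(87 - 56))*(-208) = (260 + 302/31)*(-208) = (8362/31)*(-208) = -1739296/31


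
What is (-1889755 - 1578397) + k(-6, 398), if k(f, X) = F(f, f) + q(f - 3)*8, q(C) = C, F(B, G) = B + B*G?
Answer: -3468194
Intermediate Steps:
k(f, X) = -24 + 8*f + f*(1 + f) (k(f, X) = f*(1 + f) + (f - 3)*8 = f*(1 + f) + (-3 + f)*8 = f*(1 + f) + (-24 + 8*f) = -24 + 8*f + f*(1 + f))
(-1889755 - 1578397) + k(-6, 398) = (-1889755 - 1578397) + (-24 + (-6)² + 9*(-6)) = -3468152 + (-24 + 36 - 54) = -3468152 - 42 = -3468194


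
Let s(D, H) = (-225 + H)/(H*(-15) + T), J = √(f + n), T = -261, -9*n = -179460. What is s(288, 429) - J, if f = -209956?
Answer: -17/558 - 8*I*√2969 ≈ -0.030466 - 435.91*I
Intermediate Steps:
n = 19940 (n = -⅑*(-179460) = 19940)
J = 8*I*√2969 (J = √(-209956 + 19940) = √(-190016) = 8*I*√2969 ≈ 435.91*I)
s(D, H) = (-225 + H)/(-261 - 15*H) (s(D, H) = (-225 + H)/(H*(-15) - 261) = (-225 + H)/(-15*H - 261) = (-225 + H)/(-261 - 15*H))
s(288, 429) - J = (225 - 1*429)/(3*(87 + 5*429)) - 8*I*√2969 = (225 - 429)/(3*(87 + 2145)) - 8*I*√2969 = (⅓)*(-204)/2232 - 8*I*√2969 = (⅓)*(1/2232)*(-204) - 8*I*√2969 = -17/558 - 8*I*√2969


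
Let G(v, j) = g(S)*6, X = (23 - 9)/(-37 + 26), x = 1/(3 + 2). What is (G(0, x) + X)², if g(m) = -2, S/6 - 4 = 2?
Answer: 21316/121 ≈ 176.17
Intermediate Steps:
S = 36 (S = 24 + 6*2 = 24 + 12 = 36)
x = ⅕ (x = 1/5 = ⅕ ≈ 0.20000)
X = -14/11 (X = 14/(-11) = 14*(-1/11) = -14/11 ≈ -1.2727)
G(v, j) = -12 (G(v, j) = -2*6 = -12)
(G(0, x) + X)² = (-12 - 14/11)² = (-146/11)² = 21316/121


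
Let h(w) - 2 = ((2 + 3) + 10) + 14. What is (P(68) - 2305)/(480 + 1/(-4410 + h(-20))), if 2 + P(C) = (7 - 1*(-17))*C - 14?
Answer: -3017131/2101919 ≈ -1.4354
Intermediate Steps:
h(w) = 31 (h(w) = 2 + (((2 + 3) + 10) + 14) = 2 + ((5 + 10) + 14) = 2 + (15 + 14) = 2 + 29 = 31)
P(C) = -16 + 24*C (P(C) = -2 + ((7 - 1*(-17))*C - 14) = -2 + ((7 + 17)*C - 14) = -2 + (24*C - 14) = -2 + (-14 + 24*C) = -16 + 24*C)
(P(68) - 2305)/(480 + 1/(-4410 + h(-20))) = ((-16 + 24*68) - 2305)/(480 + 1/(-4410 + 31)) = ((-16 + 1632) - 2305)/(480 + 1/(-4379)) = (1616 - 2305)/(480 - 1/4379) = -689/2101919/4379 = -689*4379/2101919 = -3017131/2101919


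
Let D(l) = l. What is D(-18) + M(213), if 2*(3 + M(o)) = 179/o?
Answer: -8767/426 ≈ -20.580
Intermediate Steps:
M(o) = -3 + 179/(2*o) (M(o) = -3 + (179/o)/2 = -3 + 179/(2*o))
D(-18) + M(213) = -18 + (-3 + (179/2)/213) = -18 + (-3 + (179/2)*(1/213)) = -18 + (-3 + 179/426) = -18 - 1099/426 = -8767/426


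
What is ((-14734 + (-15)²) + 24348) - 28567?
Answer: -18728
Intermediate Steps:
((-14734 + (-15)²) + 24348) - 28567 = ((-14734 + 225) + 24348) - 28567 = (-14509 + 24348) - 28567 = 9839 - 28567 = -18728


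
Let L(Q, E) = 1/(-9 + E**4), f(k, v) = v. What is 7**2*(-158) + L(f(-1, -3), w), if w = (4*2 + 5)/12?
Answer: -1223744482/158063 ≈ -7742.1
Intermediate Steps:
w = 13/12 (w = (8 + 5)*(1/12) = 13*(1/12) = 13/12 ≈ 1.0833)
7**2*(-158) + L(f(-1, -3), w) = 7**2*(-158) + 1/(-9 + (13/12)**4) = 49*(-158) + 1/(-9 + 28561/20736) = -7742 + 1/(-158063/20736) = -7742 - 20736/158063 = -1223744482/158063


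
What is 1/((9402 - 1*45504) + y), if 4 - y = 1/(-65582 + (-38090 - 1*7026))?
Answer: -110698/3995976403 ≈ -2.7702e-5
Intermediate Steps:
y = 442793/110698 (y = 4 - 1/(-65582 + (-38090 - 1*7026)) = 4 - 1/(-65582 + (-38090 - 7026)) = 4 - 1/(-65582 - 45116) = 4 - 1/(-110698) = 4 - 1*(-1/110698) = 4 + 1/110698 = 442793/110698 ≈ 4.0000)
1/((9402 - 1*45504) + y) = 1/((9402 - 1*45504) + 442793/110698) = 1/((9402 - 45504) + 442793/110698) = 1/(-36102 + 442793/110698) = 1/(-3995976403/110698) = -110698/3995976403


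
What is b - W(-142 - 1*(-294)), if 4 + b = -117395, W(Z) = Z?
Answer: -117551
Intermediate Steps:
b = -117399 (b = -4 - 117395 = -117399)
b - W(-142 - 1*(-294)) = -117399 - (-142 - 1*(-294)) = -117399 - (-142 + 294) = -117399 - 1*152 = -117399 - 152 = -117551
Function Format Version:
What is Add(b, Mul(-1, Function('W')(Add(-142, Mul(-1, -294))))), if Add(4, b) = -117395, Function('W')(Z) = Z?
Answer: -117551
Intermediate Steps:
b = -117399 (b = Add(-4, -117395) = -117399)
Add(b, Mul(-1, Function('W')(Add(-142, Mul(-1, -294))))) = Add(-117399, Mul(-1, Add(-142, Mul(-1, -294)))) = Add(-117399, Mul(-1, Add(-142, 294))) = Add(-117399, Mul(-1, 152)) = Add(-117399, -152) = -117551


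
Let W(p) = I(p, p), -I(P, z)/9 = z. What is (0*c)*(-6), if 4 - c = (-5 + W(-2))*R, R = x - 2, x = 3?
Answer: 0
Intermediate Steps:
I(P, z) = -9*z
W(p) = -9*p
R = 1 (R = 3 - 2 = 1)
c = -9 (c = 4 - (-5 - 9*(-2)) = 4 - (-5 + 18) = 4 - 13 = -9)
(0*c)*(-6) = (0*(-9))*(-6) = 0*(-6) = 0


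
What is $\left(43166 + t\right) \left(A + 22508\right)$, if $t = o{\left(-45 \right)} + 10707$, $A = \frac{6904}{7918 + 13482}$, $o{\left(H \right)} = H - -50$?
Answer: $\frac{3243981610914}{2675} \approx 1.2127 \cdot 10^{9}$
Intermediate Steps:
$o{\left(H \right)} = 50 + H$ ($o{\left(H \right)} = H + 50 = 50 + H$)
$A = \frac{863}{2675}$ ($A = \frac{6904}{21400} = 6904 \cdot \frac{1}{21400} = \frac{863}{2675} \approx 0.32262$)
$t = 10712$ ($t = \left(50 - 45\right) + 10707 = 5 + 10707 = 10712$)
$\left(43166 + t\right) \left(A + 22508\right) = \left(43166 + 10712\right) \left(\frac{863}{2675} + 22508\right) = 53878 \cdot \frac{60209763}{2675} = \frac{3243981610914}{2675}$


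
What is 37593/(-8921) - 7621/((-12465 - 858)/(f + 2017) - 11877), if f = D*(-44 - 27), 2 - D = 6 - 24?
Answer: -75489469393/21124606844 ≈ -3.5735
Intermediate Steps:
D = 20 (D = 2 - (6 - 24) = 2 - 1*(-18) = 2 + 18 = 20)
f = -1420 (f = 20*(-44 - 27) = 20*(-71) = -1420)
37593/(-8921) - 7621/((-12465 - 858)/(f + 2017) - 11877) = 37593/(-8921) - 7621/((-12465 - 858)/(-1420 + 2017) - 11877) = 37593*(-1/8921) - 7621/(-13323/597 - 11877) = -37593/8921 - 7621/(-13323*1/597 - 11877) = -37593/8921 - 7621/(-4441/199 - 11877) = -37593/8921 - 7621/(-2367964/199) = -37593/8921 - 7621*(-199/2367964) = -37593/8921 + 1516579/2367964 = -75489469393/21124606844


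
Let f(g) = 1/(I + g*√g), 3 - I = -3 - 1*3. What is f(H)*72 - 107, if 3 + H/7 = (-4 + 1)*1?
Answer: -293905/2747 + 112*I*√42/2747 ≈ -106.99 + 0.26423*I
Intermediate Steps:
I = 9 (I = 3 - (-3 - 1*3) = 3 - (-3 - 3) = 3 - 1*(-6) = 3 + 6 = 9)
H = -42 (H = -21 + 7*((-4 + 1)*1) = -21 + 7*(-3*1) = -21 + 7*(-3) = -21 - 21 = -42)
f(g) = 1/(9 + g^(3/2)) (f(g) = 1/(9 + g*√g) = 1/(9 + g^(3/2)))
f(H)*72 - 107 = 72/(9 + (-42)^(3/2)) - 107 = 72/(9 - 42*I*√42) - 107 = -107 + 72/(9 - 42*I*√42)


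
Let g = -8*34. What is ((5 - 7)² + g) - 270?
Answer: -538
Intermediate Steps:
g = -272
((5 - 7)² + g) - 270 = ((5 - 7)² - 272) - 270 = ((-2)² - 272) - 270 = (4 - 272) - 270 = -268 - 270 = -538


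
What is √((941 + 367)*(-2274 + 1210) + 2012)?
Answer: 10*I*√13897 ≈ 1178.9*I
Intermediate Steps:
√((941 + 367)*(-2274 + 1210) + 2012) = √(1308*(-1064) + 2012) = √(-1391712 + 2012) = √(-1389700) = 10*I*√13897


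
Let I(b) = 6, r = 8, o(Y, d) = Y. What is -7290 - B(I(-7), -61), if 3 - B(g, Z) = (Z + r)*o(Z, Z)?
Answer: -4060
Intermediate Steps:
B(g, Z) = 3 - Z*(8 + Z) (B(g, Z) = 3 - (Z + 8)*Z = 3 - (8 + Z)*Z = 3 - Z*(8 + Z))
-7290 - B(I(-7), -61) = -7290 - (3 - 1*(-61)² - 8*(-61)) = -7290 - (3 - 1*3721 + 488) = -7290 - (3 - 3721 + 488) = -7290 - 1*(-3230) = -7290 + 3230 = -4060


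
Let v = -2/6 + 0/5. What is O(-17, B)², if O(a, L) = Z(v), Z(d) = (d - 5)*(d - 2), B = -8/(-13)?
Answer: 12544/81 ≈ 154.86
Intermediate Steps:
v = -⅓ (v = -2*⅙ + 0*(⅕) = -⅓ + 0 = -⅓ ≈ -0.33333)
B = 8/13 (B = -8*(-1/13) = 8/13 ≈ 0.61539)
Z(d) = (-5 + d)*(-2 + d)
O(a, L) = 112/9 (O(a, L) = 10 + (-⅓)² - 7*(-⅓) = 10 + ⅑ + 7/3 = 112/9)
O(-17, B)² = (112/9)² = 12544/81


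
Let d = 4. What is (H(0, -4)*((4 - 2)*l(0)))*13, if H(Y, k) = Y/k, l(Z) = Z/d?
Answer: 0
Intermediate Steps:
l(Z) = Z/4
(H(0, -4)*((4 - 2)*l(0)))*13 = ((0/(-4))*((4 - 2)*((¼)*0)))*13 = ((0*(-¼))*(2*0))*13 = (0*0)*13 = 0*13 = 0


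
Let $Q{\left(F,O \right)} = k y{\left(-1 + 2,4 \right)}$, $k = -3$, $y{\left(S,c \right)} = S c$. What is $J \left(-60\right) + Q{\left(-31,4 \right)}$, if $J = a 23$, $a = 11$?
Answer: $-15192$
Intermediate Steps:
$J = 253$ ($J = 11 \cdot 23 = 253$)
$Q{\left(F,O \right)} = -12$ ($Q{\left(F,O \right)} = - 3 \left(-1 + 2\right) 4 = - 3 \cdot 1 \cdot 4 = \left(-3\right) 4 = -12$)
$J \left(-60\right) + Q{\left(-31,4 \right)} = 253 \left(-60\right) - 12 = -15180 - 12 = -15192$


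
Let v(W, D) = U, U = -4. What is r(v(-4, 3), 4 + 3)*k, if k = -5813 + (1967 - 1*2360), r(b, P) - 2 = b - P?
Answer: 55854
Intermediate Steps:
v(W, D) = -4
r(b, P) = 2 + b - P (r(b, P) = 2 + (b - P) = 2 + b - P)
k = -6206 (k = -5813 + (1967 - 2360) = -5813 - 393 = -6206)
r(v(-4, 3), 4 + 3)*k = (2 - 4 - (4 + 3))*(-6206) = (2 - 4 - 1*7)*(-6206) = (2 - 4 - 7)*(-6206) = -9*(-6206) = 55854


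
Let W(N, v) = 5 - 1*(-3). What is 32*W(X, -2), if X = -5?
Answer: 256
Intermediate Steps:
W(N, v) = 8 (W(N, v) = 5 + 3 = 8)
32*W(X, -2) = 32*8 = 256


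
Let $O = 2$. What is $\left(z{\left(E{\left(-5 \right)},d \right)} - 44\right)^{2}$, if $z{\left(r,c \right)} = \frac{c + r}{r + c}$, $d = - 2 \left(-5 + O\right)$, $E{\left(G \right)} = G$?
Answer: $1849$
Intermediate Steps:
$d = 6$ ($d = - 2 \left(-5 + 2\right) = \left(-2\right) \left(-3\right) = 6$)
$z{\left(r,c \right)} = 1$ ($z{\left(r,c \right)} = \frac{c + r}{c + r} = 1$)
$\left(z{\left(E{\left(-5 \right)},d \right)} - 44\right)^{2} = \left(1 - 44\right)^{2} = \left(-43\right)^{2} = 1849$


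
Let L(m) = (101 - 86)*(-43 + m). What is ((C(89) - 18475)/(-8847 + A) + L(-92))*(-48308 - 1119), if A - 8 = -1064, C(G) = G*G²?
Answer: 1025119390463/9903 ≈ 1.0352e+8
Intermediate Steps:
C(G) = G³
A = -1056 (A = 8 - 1064 = -1056)
L(m) = -645 + 15*m (L(m) = 15*(-43 + m) = -645 + 15*m)
((C(89) - 18475)/(-8847 + A) + L(-92))*(-48308 - 1119) = ((89³ - 18475)/(-8847 - 1056) + (-645 + 15*(-92)))*(-48308 - 1119) = ((704969 - 18475)/(-9903) + (-645 - 1380))*(-49427) = (686494*(-1/9903) - 2025)*(-49427) = (-686494/9903 - 2025)*(-49427) = -20740069/9903*(-49427) = 1025119390463/9903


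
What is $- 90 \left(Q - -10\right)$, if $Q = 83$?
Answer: $-8370$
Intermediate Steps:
$- 90 \left(Q - -10\right) = - 90 \left(83 - -10\right) = - 90 \left(83 + 10\right) = \left(-90\right) 93 = -8370$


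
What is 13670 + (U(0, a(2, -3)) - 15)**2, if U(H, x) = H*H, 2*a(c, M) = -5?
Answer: 13895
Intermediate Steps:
a(c, M) = -5/2 (a(c, M) = (1/2)*(-5) = -5/2)
U(H, x) = H**2
13670 + (U(0, a(2, -3)) - 15)**2 = 13670 + (0**2 - 15)**2 = 13670 + (0 - 15)**2 = 13670 + (-15)**2 = 13670 + 225 = 13895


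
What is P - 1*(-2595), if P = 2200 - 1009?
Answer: 3786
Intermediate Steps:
P = 1191
P - 1*(-2595) = 1191 - 1*(-2595) = 1191 + 2595 = 3786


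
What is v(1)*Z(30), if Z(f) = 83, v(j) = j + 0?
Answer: 83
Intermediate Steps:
v(j) = j
v(1)*Z(30) = 1*83 = 83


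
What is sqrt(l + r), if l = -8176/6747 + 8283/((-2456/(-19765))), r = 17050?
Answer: sqrt(5746215234551617722)/8285316 ≈ 289.32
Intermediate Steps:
l = 1104554870509/16570632 (l = -8176*1/6747 + 8283/((-2456*(-1/19765))) = -8176/6747 + 8283/(2456/19765) = -8176/6747 + 8283*(19765/2456) = -8176/6747 + 163713495/2456 = 1104554870509/16570632 ≈ 66657.)
sqrt(l + r) = sqrt(1104554870509/16570632 + 17050) = sqrt(1387084146109/16570632) = sqrt(5746215234551617722)/8285316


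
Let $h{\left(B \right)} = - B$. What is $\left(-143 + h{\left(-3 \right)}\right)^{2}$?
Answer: $19600$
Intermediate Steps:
$\left(-143 + h{\left(-3 \right)}\right)^{2} = \left(-143 - -3\right)^{2} = \left(-143 + 3\right)^{2} = \left(-140\right)^{2} = 19600$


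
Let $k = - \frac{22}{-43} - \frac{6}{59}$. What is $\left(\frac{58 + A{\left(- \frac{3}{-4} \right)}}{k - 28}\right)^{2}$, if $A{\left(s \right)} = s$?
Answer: $\frac{355448478025}{78391040256} \approx 4.5343$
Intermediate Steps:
$k = \frac{1040}{2537}$ ($k = \left(-22\right) \left(- \frac{1}{43}\right) - \frac{6}{59} = \frac{22}{43} - \frac{6}{59} = \frac{1040}{2537} \approx 0.40993$)
$\left(\frac{58 + A{\left(- \frac{3}{-4} \right)}}{k - 28}\right)^{2} = \left(\frac{58 - \frac{3}{-4}}{\frac{1040}{2537} - 28}\right)^{2} = \left(\frac{58 - - \frac{3}{4}}{- \frac{69996}{2537}}\right)^{2} = \left(\left(58 + \frac{3}{4}\right) \left(- \frac{2537}{69996}\right)\right)^{2} = \left(\frac{235}{4} \left(- \frac{2537}{69996}\right)\right)^{2} = \left(- \frac{596195}{279984}\right)^{2} = \frac{355448478025}{78391040256}$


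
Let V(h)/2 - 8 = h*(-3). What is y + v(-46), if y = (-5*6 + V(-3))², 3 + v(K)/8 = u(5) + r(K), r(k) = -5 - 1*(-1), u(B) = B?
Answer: 0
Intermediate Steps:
V(h) = 16 - 6*h (V(h) = 16 + 2*(h*(-3)) = 16 + 2*(-3*h) = 16 - 6*h)
r(k) = -4 (r(k) = -5 + 1 = -4)
v(K) = -16 (v(K) = -24 + 8*(5 - 4) = -24 + 8*1 = -24 + 8 = -16)
y = 16 (y = (-5*6 + (16 - 6*(-3)))² = (-30 + (16 + 18))² = (-30 + 34)² = 4² = 16)
y + v(-46) = 16 - 16 = 0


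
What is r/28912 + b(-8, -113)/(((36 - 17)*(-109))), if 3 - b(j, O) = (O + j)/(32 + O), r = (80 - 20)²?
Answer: 37523521/303126057 ≈ 0.12379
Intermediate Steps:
r = 3600 (r = 60² = 3600)
b(j, O) = 3 - (O + j)/(32 + O)
r/28912 + b(-8, -113)/(((36 - 17)*(-109))) = 3600/28912 + ((96 - 1*(-8) + 2*(-113))/(32 - 113))/(((36 - 17)*(-109))) = 3600*(1/28912) + ((96 + 8 - 226)/(-81))/((19*(-109))) = 225/1807 - 1/81*(-122)/(-2071) = 225/1807 + (122/81)*(-1/2071) = 225/1807 - 122/167751 = 37523521/303126057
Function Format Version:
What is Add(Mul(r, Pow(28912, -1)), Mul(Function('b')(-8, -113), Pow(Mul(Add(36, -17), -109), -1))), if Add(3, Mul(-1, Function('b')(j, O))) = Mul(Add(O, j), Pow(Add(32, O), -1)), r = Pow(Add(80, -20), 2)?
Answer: Rational(37523521, 303126057) ≈ 0.12379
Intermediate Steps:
r = 3600 (r = Pow(60, 2) = 3600)
Function('b')(j, O) = Add(3, Mul(-1, Pow(Add(32, O), -1), Add(O, j))) (Function('b')(j, O) = Add(3, Mul(-1, Mul(Add(O, j), Pow(Add(32, O), -1)))) = Add(3, Mul(-1, Mul(Pow(Add(32, O), -1), Add(O, j)))) = Add(3, Mul(-1, Pow(Add(32, O), -1), Add(O, j))))
Add(Mul(r, Pow(28912, -1)), Mul(Function('b')(-8, -113), Pow(Mul(Add(36, -17), -109), -1))) = Add(Mul(3600, Pow(28912, -1)), Mul(Mul(Pow(Add(32, -113), -1), Add(96, Mul(-1, -8), Mul(2, -113))), Pow(Mul(Add(36, -17), -109), -1))) = Add(Mul(3600, Rational(1, 28912)), Mul(Mul(Pow(-81, -1), Add(96, 8, -226)), Pow(Mul(19, -109), -1))) = Add(Rational(225, 1807), Mul(Mul(Rational(-1, 81), -122), Pow(-2071, -1))) = Add(Rational(225, 1807), Mul(Rational(122, 81), Rational(-1, 2071))) = Add(Rational(225, 1807), Rational(-122, 167751)) = Rational(37523521, 303126057)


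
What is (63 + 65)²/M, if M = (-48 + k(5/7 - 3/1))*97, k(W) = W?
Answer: -3584/1067 ≈ -3.3590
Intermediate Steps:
M = -34144/7 (M = (-48 + (5/7 - 3/1))*97 = (-48 + (5*(⅐) - 3*1))*97 = (-48 + (5/7 - 3))*97 = (-48 - 16/7)*97 = -352/7*97 = -34144/7 ≈ -4877.7)
(63 + 65)²/M = (63 + 65)²/(-34144/7) = 128²*(-7/34144) = 16384*(-7/34144) = -3584/1067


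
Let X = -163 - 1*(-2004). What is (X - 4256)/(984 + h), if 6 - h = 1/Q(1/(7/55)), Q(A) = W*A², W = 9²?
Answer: -591735375/242574701 ≈ -2.4394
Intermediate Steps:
W = 81
X = 1841 (X = -163 + 2004 = 1841)
Q(A) = 81*A²
h = 1470101/245025 (h = 6 - 1/(81*(1/(7/55))²) = 6 - 1/(81*(55/7)²) = 6 - 1/(81*(3025/49)) = 6 - 1/245025/49 = 6 - 1*49/245025 = 6 - 49/245025 = 1470101/245025 ≈ 5.9998)
(X - 4256)/(984 + h) = (1841 - 4256)/(984 + 1470101/245025) = -2415/242574701/245025 = -2415*245025/242574701 = -591735375/242574701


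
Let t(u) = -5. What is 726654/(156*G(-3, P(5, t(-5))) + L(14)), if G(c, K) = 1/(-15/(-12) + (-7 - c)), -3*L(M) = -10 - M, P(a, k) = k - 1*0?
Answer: -3996597/268 ≈ -14913.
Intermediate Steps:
P(a, k) = k (P(a, k) = k + 0 = k)
L(M) = 10/3 + M/3 (L(M) = -(-10 - M)/3 = 10/3 + M/3)
G(c, K) = 1/(-23/4 - c) (G(c, K) = 1/(-15*(-1/12) + (-7 - c)) = 1/(5/4 + (-7 - c)) = 1/(-23/4 - c))
726654/(156*G(-3, P(5, t(-5))) + L(14)) = 726654/(156*(-4/(23 + 4*(-3))) + (10/3 + (1/3)*14)) = 726654/(156*(-4/(23 - 12)) + (10/3 + 14/3)) = 726654/(156*(-4/11) + 8) = 726654/(-624/11 + 8) = 726654/(-536/11) = 726654*(-11/536) = -3996597/268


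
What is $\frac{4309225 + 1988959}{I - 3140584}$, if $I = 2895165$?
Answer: $- \frac{6298184}{245419} \approx -25.663$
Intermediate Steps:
$\frac{4309225 + 1988959}{I - 3140584} = \frac{4309225 + 1988959}{2895165 - 3140584} = \frac{6298184}{-245419} = 6298184 \left(- \frac{1}{245419}\right) = - \frac{6298184}{245419}$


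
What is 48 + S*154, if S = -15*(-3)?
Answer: 6978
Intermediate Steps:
S = 45
48 + S*154 = 48 + 45*154 = 48 + 6930 = 6978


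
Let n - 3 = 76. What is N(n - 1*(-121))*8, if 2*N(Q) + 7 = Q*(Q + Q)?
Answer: 319972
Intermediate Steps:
n = 79 (n = 3 + 76 = 79)
N(Q) = -7/2 + Q**2 (N(Q) = -7/2 + (Q*(Q + Q))/2 = -7/2 + (Q*(2*Q))/2 = -7/2 + (2*Q**2)/2 = -7/2 + Q**2)
N(n - 1*(-121))*8 = (-7/2 + (79 - 1*(-121))**2)*8 = (-7/2 + (79 + 121)**2)*8 = (-7/2 + 200**2)*8 = (-7/2 + 40000)*8 = (79993/2)*8 = 319972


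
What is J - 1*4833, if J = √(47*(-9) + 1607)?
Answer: -4833 + 4*√74 ≈ -4798.6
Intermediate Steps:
J = 4*√74 (J = √(-423 + 1607) = √1184 = 4*√74 ≈ 34.409)
J - 1*4833 = 4*√74 - 1*4833 = 4*√74 - 4833 = -4833 + 4*√74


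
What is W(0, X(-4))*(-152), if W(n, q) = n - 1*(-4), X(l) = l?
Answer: -608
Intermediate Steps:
W(n, q) = 4 + n (W(n, q) = n + 4 = 4 + n)
W(0, X(-4))*(-152) = (4 + 0)*(-152) = 4*(-152) = -608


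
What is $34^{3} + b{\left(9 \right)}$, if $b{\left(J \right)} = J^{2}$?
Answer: $39385$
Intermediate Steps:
$34^{3} + b{\left(9 \right)} = 34^{3} + 9^{2} = 39304 + 81 = 39385$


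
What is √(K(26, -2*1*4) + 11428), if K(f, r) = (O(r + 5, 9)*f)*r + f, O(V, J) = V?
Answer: 3*√1342 ≈ 109.90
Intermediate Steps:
K(f, r) = f + f*r*(5 + r) (K(f, r) = ((r + 5)*f)*r + f = ((5 + r)*f)*r + f = (f*(5 + r))*r + f = f*r*(5 + r) + f = f + f*r*(5 + r))
√(K(26, -2*1*4) + 11428) = √(26*(1 + (-2*1*4)*(5 - 2*1*4)) + 11428) = √(26*(1 + (-2*4)*(5 - 2*4)) + 11428) = √(26*(1 - 8*(5 - 8)) + 11428) = √(26*(1 - 8*(-3)) + 11428) = √(26*(1 + 24) + 11428) = √(26*25 + 11428) = √(650 + 11428) = √12078 = 3*√1342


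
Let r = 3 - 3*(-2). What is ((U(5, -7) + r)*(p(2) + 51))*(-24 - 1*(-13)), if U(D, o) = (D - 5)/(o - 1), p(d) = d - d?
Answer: -5049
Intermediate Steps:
p(d) = 0
r = 9 (r = 3 + 6 = 9)
U(D, o) = (-5 + D)/(-1 + o)
((U(5, -7) + r)*(p(2) + 51))*(-24 - 1*(-13)) = (((-5 + 5)/(-1 - 7) + 9)*(0 + 51))*(-24 - 1*(-13)) = ((0/(-8) + 9)*51)*(-24 + 13) = ((-⅛*0 + 9)*51)*(-11) = ((0 + 9)*51)*(-11) = (9*51)*(-11) = 459*(-11) = -5049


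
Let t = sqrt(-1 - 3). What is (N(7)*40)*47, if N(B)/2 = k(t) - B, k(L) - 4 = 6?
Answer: 11280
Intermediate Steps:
t = 2*I (t = sqrt(-4) = 2*I ≈ 2.0*I)
k(L) = 10 (k(L) = 4 + 6 = 10)
N(B) = 20 - 2*B (N(B) = 2*(10 - B) = 20 - 2*B)
(N(7)*40)*47 = ((20 - 2*7)*40)*47 = ((20 - 14)*40)*47 = (6*40)*47 = 240*47 = 11280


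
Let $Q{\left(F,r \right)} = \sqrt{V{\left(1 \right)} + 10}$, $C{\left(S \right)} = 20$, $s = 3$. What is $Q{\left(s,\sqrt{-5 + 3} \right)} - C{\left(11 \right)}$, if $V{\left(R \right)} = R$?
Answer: $-20 + \sqrt{11} \approx -16.683$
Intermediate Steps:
$Q{\left(F,r \right)} = \sqrt{11}$ ($Q{\left(F,r \right)} = \sqrt{1 + 10} = \sqrt{11}$)
$Q{\left(s,\sqrt{-5 + 3} \right)} - C{\left(11 \right)} = \sqrt{11} - 20 = -20 + \sqrt{11}$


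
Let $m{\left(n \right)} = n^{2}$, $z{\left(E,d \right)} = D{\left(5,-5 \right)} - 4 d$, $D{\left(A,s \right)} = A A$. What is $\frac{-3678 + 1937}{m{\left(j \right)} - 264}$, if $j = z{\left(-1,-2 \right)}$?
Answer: $- \frac{1741}{825} \approx -2.1103$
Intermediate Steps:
$D{\left(A,s \right)} = A^{2}$
$z{\left(E,d \right)} = 25 - 4 d$ ($z{\left(E,d \right)} = 5^{2} - 4 d = 25 - 4 d$)
$j = 33$ ($j = 25 - -8 = 25 + 8 = 33$)
$\frac{-3678 + 1937}{m{\left(j \right)} - 264} = \frac{-3678 + 1937}{33^{2} - 264} = - \frac{1741}{1089 - 264} = - \frac{1741}{825}$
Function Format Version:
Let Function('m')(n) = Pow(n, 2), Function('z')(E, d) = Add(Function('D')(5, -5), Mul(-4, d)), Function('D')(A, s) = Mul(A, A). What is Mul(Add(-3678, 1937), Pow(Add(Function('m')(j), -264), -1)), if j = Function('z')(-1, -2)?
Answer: Rational(-1741, 825) ≈ -2.1103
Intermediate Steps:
Function('D')(A, s) = Pow(A, 2)
Function('z')(E, d) = Add(25, Mul(-4, d)) (Function('z')(E, d) = Add(Pow(5, 2), Mul(-4, d)) = Add(25, Mul(-4, d)))
j = 33 (j = Add(25, Mul(-4, -2)) = Add(25, 8) = 33)
Mul(Add(-3678, 1937), Pow(Add(Function('m')(j), -264), -1)) = Mul(Add(-3678, 1937), Pow(Add(Pow(33, 2), -264), -1)) = Mul(-1741, Pow(Add(1089, -264), -1)) = Mul(-1741, Pow(825, -1)) = Mul(-1741, Rational(1, 825)) = Rational(-1741, 825)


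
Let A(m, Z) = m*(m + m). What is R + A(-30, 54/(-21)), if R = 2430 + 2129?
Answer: 6359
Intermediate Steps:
R = 4559
A(m, Z) = 2*m² (A(m, Z) = m*(2*m) = 2*m²)
R + A(-30, 54/(-21)) = 4559 + 2*(-30)² = 4559 + 2*900 = 4559 + 1800 = 6359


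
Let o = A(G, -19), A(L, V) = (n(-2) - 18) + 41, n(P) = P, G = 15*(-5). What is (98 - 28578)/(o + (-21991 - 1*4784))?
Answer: 14240/13377 ≈ 1.0645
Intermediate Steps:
G = -75
A(L, V) = 21 (A(L, V) = (-2 - 18) + 41 = -20 + 41 = 21)
o = 21
(98 - 28578)/(o + (-21991 - 1*4784)) = (98 - 28578)/(21 + (-21991 - 1*4784)) = -28480/(21 + (-21991 - 4784)) = -28480/(21 - 26775) = -28480/(-26754) = -28480*(-1/26754) = 14240/13377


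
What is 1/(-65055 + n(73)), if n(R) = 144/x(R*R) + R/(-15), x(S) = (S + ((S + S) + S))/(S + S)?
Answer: -15/974818 ≈ -1.5387e-5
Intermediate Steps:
x(S) = 2 (x(S) = (S + (2*S + S))/((2*S)) = (S + 3*S)*(1/(2*S)) = (4*S)*(1/(2*S)) = 2)
n(R) = 72 - R/15 (n(R) = 144/2 + R/(-15) = 144*(½) + R*(-1/15) = 72 - R/15)
1/(-65055 + n(73)) = 1/(-65055 + (72 - 1/15*73)) = 1/(-65055 + (72 - 73/15)) = 1/(-65055 + 1007/15) = 1/(-974818/15) = -15/974818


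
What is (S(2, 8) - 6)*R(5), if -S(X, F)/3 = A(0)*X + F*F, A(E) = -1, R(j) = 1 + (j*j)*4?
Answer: -19392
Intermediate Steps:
R(j) = 1 + 4*j**2 (R(j) = 1 + j**2*4 = 1 + 4*j**2)
S(X, F) = -3*F**2 + 3*X (S(X, F) = -3*(-X + F*F) = -3*(-X + F**2) = -3*(F**2 - X) = -3*F**2 + 3*X)
(S(2, 8) - 6)*R(5) = ((-3*8**2 + 3*2) - 6)*(1 + 4*5**2) = ((-3*64 + 6) - 6)*(1 + 4*25) = ((-192 + 6) - 6)*(1 + 100) = (-186 - 6)*101 = -192*101 = -19392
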